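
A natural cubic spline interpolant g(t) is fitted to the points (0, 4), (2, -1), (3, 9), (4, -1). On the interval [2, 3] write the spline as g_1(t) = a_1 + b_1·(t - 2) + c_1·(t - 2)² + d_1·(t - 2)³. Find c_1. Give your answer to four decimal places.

9.1304

Let M_i = g''(x_i). Step sizes h_i = 2, 1, 1; slopes of the chords Δ_i = (y_(i+1) - y_i)/h_i = -5/2, 10, -10.
  2·M_0 + 6·M_1 + 1·M_2 = 6(Δ_1 - Δ_0) = 75
  1·M_1 + 4·M_2 + 1·M_3 = 6(Δ_2 - Δ_1) = -120
Natural end conditions: M_0 = M_3 = 0.
Hence M_0 = 0, M_1 = 420/23, M_2 = -795/23, M_3 = 0.
On [2, 3], with g_1(t) = a_1 + b_1·(t - 2) + c_1·(t - 2)² + d_1·(t - 2)³: c_1 = M_1/2 = 210/23, d_1 = (M_2 - M_1)/(6h_1) = -405/46, b_1 = Δ_1 - h_1(2M_1 + M_2)/6 = 445/46.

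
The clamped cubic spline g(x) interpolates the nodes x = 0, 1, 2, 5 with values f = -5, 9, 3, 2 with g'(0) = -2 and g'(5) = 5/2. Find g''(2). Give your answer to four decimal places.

Let σ_i = g''(x_i). Step sizes h_i = 1, 1, 3; slopes of the chords Δ_i = (y_(i+1) - y_i)/h_i = 14, -6, -1/3.
  1·σ_0 + 4·σ_1 + 1·σ_2 = 6(Δ_1 - Δ_0) = -120
  1·σ_1 + 8·σ_2 + 3·σ_3 = 6(Δ_2 - Δ_1) = 34
Clamped end conditions give two more equations: 2h_0·σ_0 + h_0·σ_1 = 6(Δ_0 - g'(0)) = 96 and h_2·σ_2 + 2h_2·σ_3 = 6(g'(5) - Δ_2) = 17.
Solving: σ_0 = 2137/29, σ_1 = -1490/29, σ_2 = 343/29, σ_3 = -268/87.

11.8276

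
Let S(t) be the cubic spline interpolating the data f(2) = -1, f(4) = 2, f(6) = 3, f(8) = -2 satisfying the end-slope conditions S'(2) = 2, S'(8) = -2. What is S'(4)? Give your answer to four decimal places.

Put m_i = S'' at the i-th knot. Here h = (2, 2, 2) and Δ = (3/2, 1/2, -5/2), so the interior equations h_(i-1)·m_(i-1) + 2(h_(i-1)+h_i)·m_i + h_i·m_(i+1) = 6(Δ_i − Δ_(i-1)) read
  2·m_0 + 8·m_1 + 2·m_2 = 6(Δ_1 - Δ_0) = -6
  2·m_1 + 8·m_2 + 2·m_3 = 6(Δ_2 - Δ_1) = -18
Clamped end conditions give two more equations: 2h_0·m_0 + h_0·m_1 = 6(Δ_0 - S'(2)) = -3 and h_2·m_2 + 2h_2·m_3 = 6(S'(8) - Δ_2) = 3.
Solving: m_0 = -5/6, m_1 = 1/6, m_2 = -17/6, m_3 = 13/6.
On [4, 6], S'(t) = b_1 + 2c_1·(t - 4) + 3d_1·(t - 4)² with b_1 = Δ_1 - h_1(2m_1 + m_2)/6 = 4/3, c_1 = m_1/2 = 1/12, d_1 = (m_2 - m_1)/(6h_1) = -1/4. So S'(4) = 4/3.

1.3333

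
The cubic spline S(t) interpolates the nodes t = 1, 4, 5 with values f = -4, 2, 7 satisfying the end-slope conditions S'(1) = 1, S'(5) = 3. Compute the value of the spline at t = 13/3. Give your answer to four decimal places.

With σ_i denoting the second derivative at x_i, h_i = 3, 1, and Δ_i = (y_(i+1) − y_i)/h_i = 2, 5:
  3·σ_0 + 8·σ_1 + 1·σ_2 = 6(Δ_1 - Δ_0) = 18
Clamped end conditions give two more equations: 2h_0·σ_0 + h_0·σ_1 = 6(Δ_0 - S'(1)) = 6 and h_1·σ_1 + 2h_1·σ_2 = 6(S'(5) - Δ_1) = -12.
Solving the tridiagonal system: σ_0 = -3/4, σ_1 = 7/2, σ_2 = -31/4.
On [4, 5], S(t) = 2 + 41/8·(t - 4) + 7/4·(t - 4)² - 15/8·(t - 4)³.
With (t - 4) = 1/3: S(13/3) = 23/6.

3.8333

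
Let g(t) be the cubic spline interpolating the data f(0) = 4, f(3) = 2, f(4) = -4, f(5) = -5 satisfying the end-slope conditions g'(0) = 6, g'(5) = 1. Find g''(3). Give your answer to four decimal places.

Write m_i for g''(x_i). With h_i = 3, 1, 1 and divided differences Δ_i = -2/3, -6, -1, the continuity of g' gives the tridiagonal system
  3·m_0 + 8·m_1 + 1·m_2 = 6(Δ_1 - Δ_0) = -32
  1·m_1 + 4·m_2 + 1·m_3 = 6(Δ_2 - Δ_1) = 30
Clamped end conditions give two more equations: 2h_0·m_0 + h_0·m_1 = 6(Δ_0 - g'(0)) = -40 and h_2·m_2 + 2h_2·m_3 = 6(g'(5) - Δ_2) = 12.
Hence m_0 = -448/87, m_1 = -88/29, m_2 = 224/29, m_3 = 62/29.

-3.0345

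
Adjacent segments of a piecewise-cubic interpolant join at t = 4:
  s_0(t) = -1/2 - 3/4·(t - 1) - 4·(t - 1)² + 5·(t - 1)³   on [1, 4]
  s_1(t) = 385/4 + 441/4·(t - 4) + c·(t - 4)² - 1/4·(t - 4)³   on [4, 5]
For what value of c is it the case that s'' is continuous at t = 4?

41

s_0''(t) = -8 + 30·(t - 1), so s_0''(4) = 82. On the right, s_1''(4) = 2c, so c = 41.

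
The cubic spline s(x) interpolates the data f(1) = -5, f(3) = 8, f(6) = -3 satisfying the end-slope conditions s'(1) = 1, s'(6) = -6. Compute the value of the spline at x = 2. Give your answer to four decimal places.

0.6125

With M_i denoting the second derivative at x_i, h_i = 2, 3, and Δ_i = (y_(i+1) − y_i)/h_i = 13/2, -11/3:
  2·M_0 + 10·M_1 + 3·M_2 = 6(Δ_1 - Δ_0) = -61
Clamped end conditions give two more equations: 2h_0·M_0 + h_0·M_1 = 6(Δ_0 - s'(1)) = 33 and h_1·M_1 + 2h_1·M_2 = 6(s'(6) - Δ_1) = -14.
Solving: M_0 = 259/20, M_1 = -47/5, M_2 = 71/30.
On [1, 3], s(x) = -5 + 1·(x - 1) + 259/40·(x - 1)² - 149/80·(x - 1)³.
With (x - 1) = 1: s(2) = 49/80.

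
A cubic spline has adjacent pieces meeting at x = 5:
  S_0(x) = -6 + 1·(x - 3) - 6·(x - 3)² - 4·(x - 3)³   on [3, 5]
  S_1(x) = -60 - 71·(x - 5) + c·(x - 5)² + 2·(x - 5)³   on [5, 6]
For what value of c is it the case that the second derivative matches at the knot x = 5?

S_0''(x) = -12 - 24·(x - 3), so S_0''(5) = -60. On the right, S_1''(5) = 2c, so c = -30.

-30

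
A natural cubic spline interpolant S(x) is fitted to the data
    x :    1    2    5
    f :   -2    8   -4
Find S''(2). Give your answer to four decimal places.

Put m_i = S'' at the i-th knot. Here h = (1, 3) and Δ = (10, -4), so the interior equations h_(i-1)·m_(i-1) + 2(h_(i-1)+h_i)·m_i + h_i·m_(i+1) = 6(Δ_i − Δ_(i-1)) read
  1·m_0 + 8·m_1 + 3·m_2 = 6(Δ_1 - Δ_0) = -84
Natural end conditions: m_0 = m_2 = 0.
Hence m_0 = 0, m_1 = -21/2, m_2 = 0.

-10.5000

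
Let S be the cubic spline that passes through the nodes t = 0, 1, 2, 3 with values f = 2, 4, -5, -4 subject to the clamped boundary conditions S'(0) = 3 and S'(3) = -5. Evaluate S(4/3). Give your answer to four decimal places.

1.1630

Write M_i for S''(x_i). With h_i = 1, 1, 1 and divided differences Δ_i = 2, -9, 1, the continuity of S' gives the tridiagonal system
  1·M_0 + 4·M_1 + 1·M_2 = 6(Δ_1 - Δ_0) = -66
  1·M_1 + 4·M_2 + 1·M_3 = 6(Δ_2 - Δ_1) = 60
Clamped end conditions give two more equations: 2h_0·M_0 + h_0·M_1 = 6(Δ_0 - S'(0)) = -6 and h_2·M_2 + 2h_2·M_3 = 6(S'(3) - Δ_2) = -36.
Solving: M_0 = 154/15, M_1 = -398/15, M_2 = 448/15, M_3 = -494/15.
On [1, 2], S(t) = 4 - 77/15·(t - 1) - 199/15·(t - 1)² + 47/5·(t - 1)³.
With (t - 1) = 1/3: S(4/3) = 157/135.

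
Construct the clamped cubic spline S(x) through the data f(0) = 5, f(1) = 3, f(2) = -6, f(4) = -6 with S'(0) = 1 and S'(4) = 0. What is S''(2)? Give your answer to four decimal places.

13.4545

Write M_i for S''(x_i). With h_i = 1, 1, 2 and divided differences Δ_i = -2, -9, 0, the continuity of S' gives the tridiagonal system
  1·M_0 + 4·M_1 + 1·M_2 = 6(Δ_1 - Δ_0) = -42
  1·M_1 + 6·M_2 + 2·M_3 = 6(Δ_2 - Δ_1) = 54
Clamped end conditions give two more equations: 2h_0·M_0 + h_0·M_1 = 6(Δ_0 - S'(0)) = -18 and h_2·M_2 + 2h_2·M_3 = 6(S'(4) - Δ_2) = 0.
Forward elimination and back-substitution give M_0 = -26/11, M_1 = -146/11, M_2 = 148/11, M_3 = -74/11.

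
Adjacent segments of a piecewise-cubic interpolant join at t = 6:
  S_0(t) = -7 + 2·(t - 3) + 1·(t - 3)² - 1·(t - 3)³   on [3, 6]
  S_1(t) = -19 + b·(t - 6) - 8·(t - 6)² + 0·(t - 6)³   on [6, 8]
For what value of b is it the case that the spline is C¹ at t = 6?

S_0'(t) = 2 + 2·(t - 3) - 3·(t - 3)², so S_0'(6) = -19. On the right, S_1'(6) = b, so b = -19.

-19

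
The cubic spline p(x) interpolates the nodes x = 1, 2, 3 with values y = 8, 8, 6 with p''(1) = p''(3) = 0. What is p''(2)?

Let σ_i = p''(x_i). Step sizes h_i = 1, 1; slopes of the chords Δ_i = (y_(i+1) - y_i)/h_i = 0, -2.
  1·σ_0 + 4·σ_1 + 1·σ_2 = 6(Δ_1 - Δ_0) = -12
Natural end conditions: σ_0 = σ_2 = 0.
Solving the tridiagonal system: σ_0 = 0, σ_1 = -3, σ_2 = 0.

-3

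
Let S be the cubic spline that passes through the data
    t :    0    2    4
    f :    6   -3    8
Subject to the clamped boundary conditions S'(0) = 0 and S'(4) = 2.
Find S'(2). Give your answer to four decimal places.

0.2500

With M_i denoting the second derivative at x_i, h_i = 2, 2, and Δ_i = (y_(i+1) − y_i)/h_i = -9/2, 11/2:
  2·M_0 + 8·M_1 + 2·M_2 = 6(Δ_1 - Δ_0) = 60
Clamped end conditions give two more equations: 2h_0·M_0 + h_0·M_1 = 6(Δ_0 - S'(0)) = -27 and h_1·M_1 + 2h_1·M_2 = 6(S'(4) - Δ_1) = -21.
Forward elimination and back-substitution give M_0 = -55/4, M_1 = 14, M_2 = -49/4.
On [2, 4], S'(t) = b_1 + 2c_1·(t - 2) + 3d_1·(t - 2)² with b_1 = Δ_1 - h_1(2M_1 + M_2)/6 = 1/4, c_1 = M_1/2 = 7, d_1 = (M_2 - M_1)/(6h_1) = -35/16. So S'(2) = 1/4.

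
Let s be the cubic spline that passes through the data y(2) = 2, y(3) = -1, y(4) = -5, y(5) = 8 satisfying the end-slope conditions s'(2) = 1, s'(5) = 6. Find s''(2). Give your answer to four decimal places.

With M_i denoting the second derivative at x_i, h_i = 1, 1, 1, and Δ_i = (y_(i+1) − y_i)/h_i = -3, -4, 13:
  1·M_0 + 4·M_1 + 1·M_2 = 6(Δ_1 - Δ_0) = -6
  1·M_1 + 4·M_2 + 1·M_3 = 6(Δ_2 - Δ_1) = 102
Clamped end conditions give two more equations: 2h_0·M_0 + h_0·M_1 = 6(Δ_0 - s'(2)) = -24 and h_2·M_2 + 2h_2·M_3 = 6(s'(5) - Δ_2) = -42.
Solving the tridiagonal system: M_0 = -112/15, M_1 = -136/15, M_2 = 566/15, M_3 = -598/15.

-7.4667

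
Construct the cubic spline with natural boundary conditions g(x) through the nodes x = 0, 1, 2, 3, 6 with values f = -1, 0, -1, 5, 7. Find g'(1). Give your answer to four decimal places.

With σ_i denoting the second derivative at x_i, h_i = 1, 1, 1, 3, and Δ_i = (y_(i+1) − y_i)/h_i = 1, -1, 6, 2/3:
  1·σ_0 + 4·σ_1 + 1·σ_2 = 6(Δ_1 - Δ_0) = -12
  1·σ_1 + 4·σ_2 + 1·σ_3 = 6(Δ_2 - Δ_1) = 42
  1·σ_2 + 8·σ_3 + 3·σ_4 = 6(Δ_3 - Δ_2) = -32
Natural end conditions: σ_0 = σ_4 = 0.
Solving: σ_0 = 0, σ_1 = -185/29, σ_2 = 392/29, σ_3 = -165/29, σ_4 = 0.
On [1, 2], g'(x) = b_1 + 2c_1·(x - 1) + 3d_1·(x - 1)² with b_1 = Δ_1 - h_1(2σ_1 + σ_2)/6 = -98/87, c_1 = σ_1/2 = -185/58, d_1 = (σ_2 - σ_1)/(6h_1) = 577/174. So g'(1) = -98/87.

-1.1264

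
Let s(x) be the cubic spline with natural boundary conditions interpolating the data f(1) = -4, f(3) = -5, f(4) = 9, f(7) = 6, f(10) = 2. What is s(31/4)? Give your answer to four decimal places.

3.2754

With m_i denoting the second derivative at x_i, h_i = 2, 1, 3, 3, and Δ_i = (y_(i+1) − y_i)/h_i = -1/2, 14, -1, -4/3:
  2·m_0 + 6·m_1 + 1·m_2 = 6(Δ_1 - Δ_0) = 87
  1·m_1 + 8·m_2 + 3·m_3 = 6(Δ_2 - Δ_1) = -90
  3·m_2 + 12·m_3 + 3·m_4 = 6(Δ_3 - Δ_2) = -2
Natural end conditions: m_0 = m_4 = 0.
Solving the tridiagonal system: m_0 = 0, m_1 = 2881/170, m_2 = -1248/85, m_3 = 1787/510, m_4 = 0.
On [7, 10], s(x) = 6 - 2467/510·(x - 7) + 1787/1020·(x - 7)² - 1787/9180·(x - 7)³.
With (x - 7) = 3/4: s(31/4) = 71273/21760.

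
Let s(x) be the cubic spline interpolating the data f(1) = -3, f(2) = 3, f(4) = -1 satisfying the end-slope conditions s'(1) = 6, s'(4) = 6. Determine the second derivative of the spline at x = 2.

-16

With M_i denoting the second derivative at x_i, h_i = 1, 2, and Δ_i = (y_(i+1) − y_i)/h_i = 6, -2:
  1·M_0 + 6·M_1 + 2·M_2 = 6(Δ_1 - Δ_0) = -48
Clamped end conditions give two more equations: 2h_0·M_0 + h_0·M_1 = 6(Δ_0 - s'(1)) = 0 and h_1·M_1 + 2h_1·M_2 = 6(s'(4) - Δ_1) = 48.
Forward elimination and back-substitution give M_0 = 8, M_1 = -16, M_2 = 20.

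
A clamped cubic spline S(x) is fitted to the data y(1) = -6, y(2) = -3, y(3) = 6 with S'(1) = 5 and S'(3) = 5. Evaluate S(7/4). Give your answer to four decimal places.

Put M_i = S'' at the i-th knot. Here h = (1, 1) and Δ = (3, 9), so the interior equations h_(i-1)·M_(i-1) + 2(h_(i-1)+h_i)·M_i + h_i·M_(i+1) = 6(Δ_i − Δ_(i-1)) read
  1·M_0 + 4·M_1 + 1·M_2 = 6(Δ_1 - Δ_0) = 36
Clamped end conditions give two more equations: 2h_0·M_0 + h_0·M_1 = 6(Δ_0 - S'(1)) = -12 and h_1·M_1 + 2h_1·M_2 = 6(S'(3) - Δ_1) = -24.
Hence M_0 = -15, M_1 = 18, M_2 = -21.
On [1, 2], S(x) = -6 + 5·(x - 1) - 15/2·(x - 1)² + 11/2·(x - 1)³.
With (x - 1) = 3/4: S(7/4) = -531/128.

-4.1484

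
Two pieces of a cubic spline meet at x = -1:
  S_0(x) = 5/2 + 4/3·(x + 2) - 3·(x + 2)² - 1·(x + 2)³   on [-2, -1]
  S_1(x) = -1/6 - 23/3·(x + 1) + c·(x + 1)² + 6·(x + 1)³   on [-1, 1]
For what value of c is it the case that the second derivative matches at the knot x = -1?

S_0''(x) = -6 - 6·(x + 2), so S_0''(-1) = -12. On the right, S_1''(-1) = 2c, so c = -6.

-6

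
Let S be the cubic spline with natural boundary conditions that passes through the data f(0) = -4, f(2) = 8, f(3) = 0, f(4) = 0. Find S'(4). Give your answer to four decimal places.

Let m_i = S''(x_i). Step sizes h_i = 2, 1, 1; slopes of the chords Δ_i = (y_(i+1) - y_i)/h_i = 6, -8, 0.
  2·m_0 + 6·m_1 + 1·m_2 = 6(Δ_1 - Δ_0) = -84
  1·m_1 + 4·m_2 + 1·m_3 = 6(Δ_2 - Δ_1) = 48
Natural end conditions: m_0 = m_3 = 0.
Solving the tridiagonal system: m_0 = 0, m_1 = -384/23, m_2 = 372/23, m_3 = 0.
On [3, 4], S'(x) = b_2 + 2c_2·(x - 3) + 3d_2·(x - 3)² with b_2 = Δ_2 - h_2(2m_2 + m_3)/6 = -124/23, c_2 = m_2/2 = 186/23, d_2 = (m_3 - m_2)/(6h_2) = -62/23. So S'(4) = 62/23.

2.6957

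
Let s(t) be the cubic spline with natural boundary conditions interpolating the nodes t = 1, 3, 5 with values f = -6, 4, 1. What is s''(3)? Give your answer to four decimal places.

-4.8750

Put M_i = s'' at the i-th knot. Here h = (2, 2) and Δ = (5, -3/2), so the interior equations h_(i-1)·M_(i-1) + 2(h_(i-1)+h_i)·M_i + h_i·M_(i+1) = 6(Δ_i − Δ_(i-1)) read
  2·M_0 + 8·M_1 + 2·M_2 = 6(Δ_1 - Δ_0) = -39
Natural end conditions: M_0 = M_2 = 0.
Solving the tridiagonal system: M_0 = 0, M_1 = -39/8, M_2 = 0.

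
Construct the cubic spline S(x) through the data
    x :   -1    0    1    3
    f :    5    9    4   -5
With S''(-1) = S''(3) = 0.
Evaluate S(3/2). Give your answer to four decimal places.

1.1223

With M_i denoting the second derivative at x_i, h_i = 1, 1, 2, and Δ_i = (y_(i+1) − y_i)/h_i = 4, -5, -9/2:
  1·M_0 + 4·M_1 + 1·M_2 = 6(Δ_1 - Δ_0) = -54
  1·M_1 + 6·M_2 + 2·M_3 = 6(Δ_2 - Δ_1) = 3
Natural end conditions: M_0 = M_3 = 0.
Solving the tridiagonal system: M_0 = 0, M_1 = -327/23, M_2 = 66/23, M_3 = 0.
On [1, 3], S(x) = 4 - 295/46·(x - 1) + 33/23·(x - 1)² - 11/46·(x - 1)³.
With (x - 1) = 1/2: S(3/2) = 413/368.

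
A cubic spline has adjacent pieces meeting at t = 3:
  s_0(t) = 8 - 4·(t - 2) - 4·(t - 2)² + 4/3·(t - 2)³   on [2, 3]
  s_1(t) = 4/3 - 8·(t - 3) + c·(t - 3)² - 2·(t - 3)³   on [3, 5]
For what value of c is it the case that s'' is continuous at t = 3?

0

s_0''(t) = -8 + 8·(t - 2), so s_0''(3) = 0. On the right, s_1''(3) = 2c, so c = 0.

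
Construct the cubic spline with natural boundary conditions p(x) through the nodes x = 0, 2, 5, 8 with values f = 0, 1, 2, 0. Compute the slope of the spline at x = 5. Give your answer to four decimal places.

Put M_i = p'' at the i-th knot. Here h = (2, 3, 3) and Δ = (1/2, 1/3, -2/3), so the interior equations h_(i-1)·M_(i-1) + 2(h_(i-1)+h_i)·M_i + h_i·M_(i+1) = 6(Δ_i − Δ_(i-1)) read
  2·M_0 + 10·M_1 + 3·M_2 = 6(Δ_1 - Δ_0) = -1
  3·M_1 + 12·M_2 + 3·M_3 = 6(Δ_2 - Δ_1) = -6
Natural end conditions: M_0 = M_3 = 0.
Forward elimination and back-substitution give M_0 = 0, M_1 = 2/37, M_2 = -19/37, M_3 = 0.
On [5, 8], p'(x) = b_2 + 2c_2·(x - 5) + 3d_2·(x - 5)² with b_2 = Δ_2 - h_2(2M_2 + M_3)/6 = -17/111, c_2 = M_2/2 = -19/74, d_2 = (M_3 - M_2)/(6h_2) = 19/666. So p'(5) = -17/111.

-0.1532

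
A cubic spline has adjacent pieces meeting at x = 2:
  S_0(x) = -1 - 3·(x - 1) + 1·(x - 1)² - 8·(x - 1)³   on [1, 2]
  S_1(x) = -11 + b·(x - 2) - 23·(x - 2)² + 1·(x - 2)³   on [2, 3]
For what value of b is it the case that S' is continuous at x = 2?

-25

S_0'(x) = -3 + 2·(x - 1) - 24·(x - 1)², so S_0'(2) = -25. On the right, S_1'(2) = b, so b = -25.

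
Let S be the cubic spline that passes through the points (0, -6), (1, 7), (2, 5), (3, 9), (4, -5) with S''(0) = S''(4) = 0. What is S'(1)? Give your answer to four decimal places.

Write M_i for S''(x_i). With h_i = 1, 1, 1, 1 and divided differences Δ_i = 13, -2, 4, -14, the continuity of S' gives the tridiagonal system
  1·M_0 + 4·M_1 + 1·M_2 = 6(Δ_1 - Δ_0) = -90
  1·M_1 + 4·M_2 + 1·M_3 = 6(Δ_2 - Δ_1) = 36
  1·M_2 + 4·M_3 + 1·M_4 = 6(Δ_3 - Δ_2) = -108
Natural end conditions: M_0 = M_4 = 0.
Solving: M_0 = 0, M_1 = -801/28, M_2 = 171/7, M_3 = -927/28, M_4 = 0.
On [1, 2], S'(t) = b_1 + 2c_1·(t - 1) + 3d_1·(t - 1)² with b_1 = Δ_1 - h_1(2M_1 + M_2)/6 = 97/28, c_1 = M_1/2 = -801/56, d_1 = (M_2 - M_1)/(6h_1) = 495/56. So S'(1) = 97/28.

3.4643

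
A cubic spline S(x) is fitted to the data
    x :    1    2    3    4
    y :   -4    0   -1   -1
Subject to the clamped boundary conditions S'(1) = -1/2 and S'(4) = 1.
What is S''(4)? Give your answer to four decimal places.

0.6000

Write M_i for S''(x_i). With h_i = 1, 1, 1 and divided differences Δ_i = 4, -1, 0, the continuity of S' gives the tridiagonal system
  1·M_0 + 4·M_1 + 1·M_2 = 6(Δ_1 - Δ_0) = -30
  1·M_1 + 4·M_2 + 1·M_3 = 6(Δ_2 - Δ_1) = 6
Clamped end conditions give two more equations: 2h_0·M_0 + h_0·M_1 = 6(Δ_0 - S'(1)) = 27 and h_2·M_2 + 2h_2·M_3 = 6(S'(4) - Δ_2) = 6.
Hence M_0 = 102/5, M_1 = -69/5, M_2 = 24/5, M_3 = 3/5.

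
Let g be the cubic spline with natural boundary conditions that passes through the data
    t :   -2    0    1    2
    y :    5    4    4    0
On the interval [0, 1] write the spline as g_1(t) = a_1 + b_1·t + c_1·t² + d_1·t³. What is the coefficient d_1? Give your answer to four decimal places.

With M_i denoting the second derivative at x_i, h_i = 2, 1, 1, and Δ_i = (y_(i+1) − y_i)/h_i = -1/2, 0, -4:
  2·M_0 + 6·M_1 + 1·M_2 = 6(Δ_1 - Δ_0) = 3
  1·M_1 + 4·M_2 + 1·M_3 = 6(Δ_2 - Δ_1) = -24
Natural end conditions: M_0 = M_3 = 0.
Forward elimination and back-substitution give M_0 = 0, M_1 = 36/23, M_2 = -147/23, M_3 = 0.
On [0, 1], with g_1(t) = a_1 + b_1·t + c_1·t² + d_1·t³: c_1 = M_1/2 = 18/23, d_1 = (M_2 - M_1)/(6h_1) = -61/46, b_1 = Δ_1 - h_1(2M_1 + M_2)/6 = 25/46.

-1.3261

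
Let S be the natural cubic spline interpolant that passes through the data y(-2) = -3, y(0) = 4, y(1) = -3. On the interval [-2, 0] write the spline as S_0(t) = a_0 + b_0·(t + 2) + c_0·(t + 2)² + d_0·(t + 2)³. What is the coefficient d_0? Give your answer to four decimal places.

Let M_i = S''(x_i). Step sizes h_i = 2, 1; slopes of the chords Δ_i = (y_(i+1) - y_i)/h_i = 7/2, -7.
  2·M_0 + 6·M_1 + 1·M_2 = 6(Δ_1 - Δ_0) = -63
Natural end conditions: M_0 = M_2 = 0.
Solving the tridiagonal system: M_0 = 0, M_1 = -21/2, M_2 = 0.
On [-2, 0], with S_0(t) = a_0 + b_0·(t + 2) + c_0·(t + 2)² + d_0·(t + 2)³: c_0 = M_0/2 = 0, d_0 = (M_1 - M_0)/(6h_0) = -7/8, b_0 = Δ_0 - h_0(2M_0 + M_1)/6 = 7.

-0.8750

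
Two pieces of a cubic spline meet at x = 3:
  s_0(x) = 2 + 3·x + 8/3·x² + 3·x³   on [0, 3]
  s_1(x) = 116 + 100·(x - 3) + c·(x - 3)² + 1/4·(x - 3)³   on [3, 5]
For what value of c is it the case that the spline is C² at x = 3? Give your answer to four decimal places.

29.6667

s_0''(x) = 16/3 + 18·x, so s_0''(3) = 178/3. On the right, s_1''(3) = 2c, so c = 89/3.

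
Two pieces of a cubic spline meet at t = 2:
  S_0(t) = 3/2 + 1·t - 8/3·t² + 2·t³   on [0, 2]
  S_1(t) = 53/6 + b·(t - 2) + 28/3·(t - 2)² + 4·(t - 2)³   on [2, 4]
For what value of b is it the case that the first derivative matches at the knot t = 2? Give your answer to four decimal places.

14.3333

S_0'(t) = 1 - 16/3·t + 6·t², so S_0'(2) = 43/3. On the right, S_1'(2) = b, so b = 43/3.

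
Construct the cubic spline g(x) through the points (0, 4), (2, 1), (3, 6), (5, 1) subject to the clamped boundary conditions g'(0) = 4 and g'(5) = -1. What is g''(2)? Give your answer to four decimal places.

13.6250

Let M_i = g''(x_i). Step sizes h_i = 2, 1, 2; slopes of the chords Δ_i = (y_(i+1) - y_i)/h_i = -3/2, 5, -5/2.
  2·M_0 + 6·M_1 + 1·M_2 = 6(Δ_1 - Δ_0) = 39
  1·M_1 + 6·M_2 + 2·M_3 = 6(Δ_2 - Δ_1) = -45
Clamped end conditions give two more equations: 2h_0·M_0 + h_0·M_1 = 6(Δ_0 - g'(0)) = -33 and h_2·M_2 + 2h_2·M_3 = 6(g'(5) - Δ_2) = 9.
Solving: M_0 = -241/16, M_1 = 109/8, M_2 = -101/8, M_3 = 137/16.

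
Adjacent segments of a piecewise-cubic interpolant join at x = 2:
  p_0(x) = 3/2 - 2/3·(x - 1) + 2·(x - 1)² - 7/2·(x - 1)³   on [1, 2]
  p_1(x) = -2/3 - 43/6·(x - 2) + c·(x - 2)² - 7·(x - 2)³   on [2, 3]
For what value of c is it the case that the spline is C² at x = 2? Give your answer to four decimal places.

-8.5000

p_0''(x) = 4 - 21·(x - 1), so p_0''(2) = -17. On the right, p_1''(2) = 2c, so c = -17/2.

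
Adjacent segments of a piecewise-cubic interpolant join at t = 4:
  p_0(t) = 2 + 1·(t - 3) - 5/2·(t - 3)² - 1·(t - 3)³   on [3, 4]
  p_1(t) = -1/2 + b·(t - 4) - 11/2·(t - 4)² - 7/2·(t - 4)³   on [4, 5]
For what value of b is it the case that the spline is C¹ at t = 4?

p_0'(t) = 1 - 5·(t - 3) - 3·(t - 3)², so p_0'(4) = -7. On the right, p_1'(4) = b, so b = -7.

-7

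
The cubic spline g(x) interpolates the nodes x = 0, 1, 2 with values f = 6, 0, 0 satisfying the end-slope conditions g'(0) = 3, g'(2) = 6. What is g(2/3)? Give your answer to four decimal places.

Put σ_i = g'' at the i-th knot. Here h = (1, 1) and Δ = (-6, 0), so the interior equations h_(i-1)·σ_(i-1) + 2(h_(i-1)+h_i)·σ_i + h_i·σ_(i+1) = 6(Δ_i − Δ_(i-1)) read
  1·σ_0 + 4·σ_1 + 1·σ_2 = 6(Δ_1 - Δ_0) = 36
Clamped end conditions give two more equations: 2h_0·σ_0 + h_0·σ_1 = 6(Δ_0 - g'(0)) = -54 and h_1·σ_1 + 2h_1·σ_2 = 6(g'(2) - Δ_1) = 36.
Forward elimination and back-substitution give σ_0 = -69/2, σ_1 = 15, σ_2 = 21/2.
On [0, 1], g(x) = 6 + 3·x - 69/4·x² + 33/4·x³.
With x = 2/3: g(2/3) = 25/9.

2.7778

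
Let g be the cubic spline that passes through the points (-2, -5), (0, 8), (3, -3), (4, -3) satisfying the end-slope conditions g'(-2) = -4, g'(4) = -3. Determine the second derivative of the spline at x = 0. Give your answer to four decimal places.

Put σ_i = g'' at the i-th knot. Here h = (2, 3, 1) and Δ = (13/2, -11/3, 0), so the interior equations h_(i-1)·σ_(i-1) + 2(h_(i-1)+h_i)·σ_i + h_i·σ_(i+1) = 6(Δ_i − Δ_(i-1)) read
  2·σ_0 + 10·σ_1 + 3·σ_2 = 6(Δ_1 - Δ_0) = -61
  3·σ_1 + 8·σ_2 + 1·σ_3 = 6(Δ_2 - Δ_1) = 22
Clamped end conditions give two more equations: 2h_0·σ_0 + h_0·σ_1 = 6(Δ_0 - g'(-2)) = 63 and h_2·σ_2 + 2h_2·σ_3 = 6(g'(4) - Δ_2) = -18.
Solving: σ_0 = 1753/78, σ_1 = -1049/78, σ_2 = 371/39, σ_3 = -1073/78.

-13.4487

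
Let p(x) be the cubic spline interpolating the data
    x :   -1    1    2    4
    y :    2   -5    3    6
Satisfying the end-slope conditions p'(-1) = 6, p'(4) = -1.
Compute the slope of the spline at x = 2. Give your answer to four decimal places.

Write σ_i for p''(x_i). With h_i = 2, 1, 2 and divided differences Δ_i = -7/2, 8, 3/2, the continuity of p' gives the tridiagonal system
  2·σ_0 + 6·σ_1 + 1·σ_2 = 6(Δ_1 - Δ_0) = 69
  1·σ_1 + 6·σ_2 + 2·σ_3 = 6(Δ_2 - Δ_1) = -39
Clamped end conditions give two more equations: 2h_0·σ_0 + h_0·σ_1 = 6(Δ_0 - p'(-1)) = -57 and h_2·σ_2 + 2h_2·σ_3 = 6(p'(4) - Δ_2) = -15.
Solving the tridiagonal system: σ_0 = -401/16, σ_1 = 173/8, σ_2 = -85/8, σ_3 = 25/16.
On [2, 4], p'(x) = b_2 + 2c_2·(x - 2) + 3d_2·(x - 2)² with b_2 = Δ_2 - h_2(2σ_2 + σ_3)/6 = 129/16, c_2 = σ_2/2 = -85/16, d_2 = (σ_3 - σ_2)/(6h_2) = 65/64. So p'(2) = 129/16.

8.0625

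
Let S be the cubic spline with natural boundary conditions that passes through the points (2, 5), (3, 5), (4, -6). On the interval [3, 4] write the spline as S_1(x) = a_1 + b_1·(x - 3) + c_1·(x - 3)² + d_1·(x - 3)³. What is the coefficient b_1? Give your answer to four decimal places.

With σ_i denoting the second derivative at x_i, h_i = 1, 1, and Δ_i = (y_(i+1) − y_i)/h_i = 0, -11:
  1·σ_0 + 4·σ_1 + 1·σ_2 = 6(Δ_1 - Δ_0) = -66
Natural end conditions: σ_0 = σ_2 = 0.
Forward elimination and back-substitution give σ_0 = 0, σ_1 = -33/2, σ_2 = 0.
On [3, 4], with S_1(x) = a_1 + b_1·(x - 3) + c_1·(x - 3)² + d_1·(x - 3)³: c_1 = σ_1/2 = -33/4, d_1 = (σ_2 - σ_1)/(6h_1) = 11/4, b_1 = Δ_1 - h_1(2σ_1 + σ_2)/6 = -11/2.

-5.5000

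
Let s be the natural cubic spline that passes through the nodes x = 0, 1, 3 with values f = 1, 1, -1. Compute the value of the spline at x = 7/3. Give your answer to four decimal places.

-0.1358

With σ_i denoting the second derivative at x_i, h_i = 1, 2, and Δ_i = (y_(i+1) − y_i)/h_i = 0, -1:
  1·σ_0 + 6·σ_1 + 2·σ_2 = 6(Δ_1 - Δ_0) = -6
Natural end conditions: σ_0 = σ_2 = 0.
Forward elimination and back-substitution give σ_0 = 0, σ_1 = -1, σ_2 = 0.
On [1, 3], s(x) = 1 - 1/3·(x - 1) - 1/2·(x - 1)² + 1/12·(x - 1)³.
With (x - 1) = 4/3: s(7/3) = -11/81.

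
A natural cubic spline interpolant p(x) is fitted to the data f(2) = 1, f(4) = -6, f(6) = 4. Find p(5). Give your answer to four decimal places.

Write M_i for p''(x_i). With h_i = 2, 2 and divided differences Δ_i = -7/2, 5, the continuity of p' gives the tridiagonal system
  2·M_0 + 8·M_1 + 2·M_2 = 6(Δ_1 - Δ_0) = 51
Natural end conditions: M_0 = M_2 = 0.
Solving: M_0 = 0, M_1 = 51/8, M_2 = 0.
On [4, 6], p(x) = -6 + 3/4·(x - 4) + 51/16·(x - 4)² - 17/32·(x - 4)³.
With (x - 4) = 1: p(5) = -83/32.

-2.5938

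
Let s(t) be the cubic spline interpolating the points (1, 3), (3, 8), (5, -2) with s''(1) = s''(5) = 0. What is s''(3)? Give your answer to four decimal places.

Let σ_i = s''(x_i). Step sizes h_i = 2, 2; slopes of the chords Δ_i = (y_(i+1) - y_i)/h_i = 5/2, -5.
  2·σ_0 + 8·σ_1 + 2·σ_2 = 6(Δ_1 - Δ_0) = -45
Natural end conditions: σ_0 = σ_2 = 0.
Solving the tridiagonal system: σ_0 = 0, σ_1 = -45/8, σ_2 = 0.

-5.6250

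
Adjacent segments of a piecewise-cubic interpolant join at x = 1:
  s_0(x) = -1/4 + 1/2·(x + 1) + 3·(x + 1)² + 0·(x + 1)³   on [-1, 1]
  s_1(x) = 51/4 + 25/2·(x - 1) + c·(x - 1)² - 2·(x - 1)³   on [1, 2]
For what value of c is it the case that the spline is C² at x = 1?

s_0''(x) = 6 + 0·(x + 1), so s_0''(1) = 6. On the right, s_1''(1) = 2c, so c = 3.

3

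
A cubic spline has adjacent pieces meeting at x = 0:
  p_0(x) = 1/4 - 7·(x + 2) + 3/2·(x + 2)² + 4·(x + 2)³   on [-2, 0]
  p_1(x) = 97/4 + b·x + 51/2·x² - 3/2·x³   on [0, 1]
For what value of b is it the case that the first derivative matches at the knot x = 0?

p_0'(x) = -7 + 3·(x + 2) + 12·(x + 2)², so p_0'(0) = 47. On the right, p_1'(0) = b, so b = 47.

47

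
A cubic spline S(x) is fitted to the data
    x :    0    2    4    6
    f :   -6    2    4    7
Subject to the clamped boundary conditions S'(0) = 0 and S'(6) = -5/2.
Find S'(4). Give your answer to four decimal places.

1.6667

Put M_i = S'' at the i-th knot. Here h = (2, 2, 2) and Δ = (4, 1, 3/2), so the interior equations h_(i-1)·M_(i-1) + 2(h_(i-1)+h_i)·M_i + h_i·M_(i+1) = 6(Δ_i − Δ_(i-1)) read
  2·M_0 + 8·M_1 + 2·M_2 = 6(Δ_1 - Δ_0) = -18
  2·M_1 + 8·M_2 + 2·M_3 = 6(Δ_2 - Δ_1) = 3
Clamped end conditions give two more equations: 2h_0·M_0 + h_0·M_1 = 6(Δ_0 - S'(0)) = 24 and h_2·M_2 + 2h_2·M_3 = 6(S'(6) - Δ_2) = -24.
Forward elimination and back-substitution give M_0 = 26/3, M_1 = -16/3, M_2 = 11/3, M_3 = -47/6.
On [4, 6], S'(x) = b_2 + 2c_2·(x - 4) + 3d_2·(x - 4)² with b_2 = Δ_2 - h_2(2M_2 + M_3)/6 = 5/3, c_2 = M_2/2 = 11/6, d_2 = (M_3 - M_2)/(6h_2) = -23/24. So S'(4) = 5/3.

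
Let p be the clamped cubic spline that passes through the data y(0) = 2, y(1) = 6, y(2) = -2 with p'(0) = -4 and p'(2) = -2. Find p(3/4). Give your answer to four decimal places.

Write σ_i for p''(x_i). With h_i = 1, 1 and divided differences Δ_i = 4, -8, the continuity of p' gives the tridiagonal system
  1·σ_0 + 4·σ_1 + 1·σ_2 = 6(Δ_1 - Δ_0) = -72
Clamped end conditions give two more equations: 2h_0·σ_0 + h_0·σ_1 = 6(Δ_0 - p'(0)) = 48 and h_1·σ_1 + 2h_1·σ_2 = 6(p'(2) - Δ_1) = 36.
Solving the tridiagonal system: σ_0 = 43, σ_1 = -38, σ_2 = 37.
On [0, 1], p(x) = 2 - 4·x + 43/2·x² - 27/2·x³.
With x = 3/4: p(3/4) = 691/128.

5.3984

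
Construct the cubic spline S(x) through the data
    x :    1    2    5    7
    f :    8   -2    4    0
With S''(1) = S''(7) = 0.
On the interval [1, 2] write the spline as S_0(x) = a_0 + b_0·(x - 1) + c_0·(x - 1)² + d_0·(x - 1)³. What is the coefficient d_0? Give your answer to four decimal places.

1.8592

Put m_i = S'' at the i-th knot. Here h = (1, 3, 2) and Δ = (-10, 2, -2), so the interior equations h_(i-1)·m_(i-1) + 2(h_(i-1)+h_i)·m_i + h_i·m_(i+1) = 6(Δ_i − Δ_(i-1)) read
  1·m_0 + 8·m_1 + 3·m_2 = 6(Δ_1 - Δ_0) = 72
  3·m_1 + 10·m_2 + 2·m_3 = 6(Δ_2 - Δ_1) = -24
Natural end conditions: m_0 = m_3 = 0.
Forward elimination and back-substitution give m_0 = 0, m_1 = 792/71, m_2 = -408/71, m_3 = 0.
On [1, 2], with S_0(x) = a_0 + b_0·(x - 1) + c_0·(x - 1)² + d_0·(x - 1)³: c_0 = m_0/2 = 0, d_0 = (m_1 - m_0)/(6h_0) = 132/71, b_0 = Δ_0 - h_0(2m_0 + m_1)/6 = -842/71.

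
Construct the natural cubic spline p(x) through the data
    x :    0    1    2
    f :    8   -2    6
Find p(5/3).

2

Put m_i = p'' at the i-th knot. Here h = (1, 1) and Δ = (-10, 8), so the interior equations h_(i-1)·m_(i-1) + 2(h_(i-1)+h_i)·m_i + h_i·m_(i+1) = 6(Δ_i − Δ_(i-1)) read
  1·m_0 + 4·m_1 + 1·m_2 = 6(Δ_1 - Δ_0) = 108
Natural end conditions: m_0 = m_2 = 0.
Hence m_0 = 0, m_1 = 27, m_2 = 0.
On [1, 2], p(x) = -2 - 1·(x - 1) + 27/2·(x - 1)² - 9/2·(x - 1)³.
With (x - 1) = 2/3: p(5/3) = 2.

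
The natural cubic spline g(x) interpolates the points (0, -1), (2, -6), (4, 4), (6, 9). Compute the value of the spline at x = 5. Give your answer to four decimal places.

Put M_i = g'' at the i-th knot. Here h = (2, 2, 2) and Δ = (-5/2, 5, 5/2), so the interior equations h_(i-1)·M_(i-1) + 2(h_(i-1)+h_i)·M_i + h_i·M_(i+1) = 6(Δ_i − Δ_(i-1)) read
  2·M_0 + 8·M_1 + 2·M_2 = 6(Δ_1 - Δ_0) = 45
  2·M_1 + 8·M_2 + 2·M_3 = 6(Δ_2 - Δ_1) = -15
Natural end conditions: M_0 = M_3 = 0.
Hence M_0 = 0, M_1 = 13/2, M_2 = -7/2, M_3 = 0.
On [4, 6], g(x) = 4 + 29/6·(x - 4) - 7/4·(x - 4)² + 7/24·(x - 4)³.
With (x - 4) = 1: g(5) = 59/8.

7.3750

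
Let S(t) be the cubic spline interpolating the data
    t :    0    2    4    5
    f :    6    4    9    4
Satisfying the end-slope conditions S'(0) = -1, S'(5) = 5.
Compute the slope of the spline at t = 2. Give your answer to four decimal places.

2.8478

Let M_i = S''(x_i). Step sizes h_i = 2, 2, 1; slopes of the chords Δ_i = (y_(i+1) - y_i)/h_i = -1, 5/2, -5.
  2·M_0 + 8·M_1 + 2·M_2 = 6(Δ_1 - Δ_0) = 21
  2·M_1 + 6·M_2 + 1·M_3 = 6(Δ_2 - Δ_1) = -45
Clamped end conditions give two more equations: 2h_0·M_0 + h_0·M_1 = 6(Δ_0 - S'(0)) = 0 and h_2·M_2 + 2h_2·M_3 = 6(S'(5) - Δ_2) = 60.
Solving: M_0 = -177/46, M_1 = 177/23, M_2 = -378/23, M_3 = 879/23.
On [2, 4], S'(t) = b_1 + 2c_1·(t - 2) + 3d_1·(t - 2)² with b_1 = Δ_1 - h_1(2M_1 + M_2)/6 = 131/46, c_1 = M_1/2 = 177/46, d_1 = (M_2 - M_1)/(6h_1) = -185/92. So S'(2) = 131/46.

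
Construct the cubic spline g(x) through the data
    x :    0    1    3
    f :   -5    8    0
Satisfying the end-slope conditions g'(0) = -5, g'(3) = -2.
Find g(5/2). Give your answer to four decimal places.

3.0313

Let m_i = g''(x_i). Step sizes h_i = 1, 2; slopes of the chords Δ_i = (y_(i+1) - y_i)/h_i = 13, -4.
  1·m_0 + 6·m_1 + 2·m_2 = 6(Δ_1 - Δ_0) = -102
Clamped end conditions give two more equations: 2h_0·m_0 + h_0·m_1 = 6(Δ_0 - g'(0)) = 108 and h_1·m_1 + 2h_1·m_2 = 6(g'(3) - Δ_1) = 12.
Forward elimination and back-substitution give m_0 = 72, m_1 = -36, m_2 = 21.
On [1, 3], g(x) = 8 + 13·(x - 1) - 18·(x - 1)² + 19/4·(x - 1)³.
With (x - 1) = 3/2: g(5/2) = 97/32.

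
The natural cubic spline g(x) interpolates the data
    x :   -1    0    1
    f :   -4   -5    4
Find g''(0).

15

Put m_i = g'' at the i-th knot. Here h = (1, 1) and Δ = (-1, 9), so the interior equations h_(i-1)·m_(i-1) + 2(h_(i-1)+h_i)·m_i + h_i·m_(i+1) = 6(Δ_i − Δ_(i-1)) read
  1·m_0 + 4·m_1 + 1·m_2 = 6(Δ_1 - Δ_0) = 60
Natural end conditions: m_0 = m_2 = 0.
Solving the tridiagonal system: m_0 = 0, m_1 = 15, m_2 = 0.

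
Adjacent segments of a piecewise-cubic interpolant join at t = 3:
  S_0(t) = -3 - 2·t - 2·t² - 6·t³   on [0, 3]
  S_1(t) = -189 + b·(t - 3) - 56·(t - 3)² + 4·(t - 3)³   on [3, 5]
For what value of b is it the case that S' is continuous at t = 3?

S_0'(t) = -2 - 4·t - 18·t², so S_0'(3) = -176. On the right, S_1'(3) = b, so b = -176.

-176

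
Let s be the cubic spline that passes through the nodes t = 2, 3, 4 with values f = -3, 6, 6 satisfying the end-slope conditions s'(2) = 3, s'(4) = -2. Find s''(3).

Write M_i for s''(x_i). With h_i = 1, 1 and divided differences Δ_i = 9, 0, the continuity of s' gives the tridiagonal system
  1·M_0 + 4·M_1 + 1·M_2 = 6(Δ_1 - Δ_0) = -54
Clamped end conditions give two more equations: 2h_0·M_0 + h_0·M_1 = 6(Δ_0 - s'(2)) = 36 and h_1·M_1 + 2h_1·M_2 = 6(s'(4) - Δ_1) = -12.
Forward elimination and back-substitution give M_0 = 29, M_1 = -22, M_2 = 5.

-22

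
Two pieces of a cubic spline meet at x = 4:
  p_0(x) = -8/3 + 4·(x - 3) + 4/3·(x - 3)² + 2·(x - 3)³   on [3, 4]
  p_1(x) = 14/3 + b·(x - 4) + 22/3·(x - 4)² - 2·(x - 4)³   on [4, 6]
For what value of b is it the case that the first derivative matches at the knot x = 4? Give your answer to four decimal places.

12.6667

p_0'(x) = 4 + 8/3·(x - 3) + 6·(x - 3)², so p_0'(4) = 38/3. On the right, p_1'(4) = b, so b = 38/3.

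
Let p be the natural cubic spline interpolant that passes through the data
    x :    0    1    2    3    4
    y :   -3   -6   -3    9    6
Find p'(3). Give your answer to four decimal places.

6.1071

With M_i denoting the second derivative at x_i, h_i = 1, 1, 1, 1, and Δ_i = (y_(i+1) − y_i)/h_i = -3, 3, 12, -3:
  1·M_0 + 4·M_1 + 1·M_2 = 6(Δ_1 - Δ_0) = 36
  1·M_1 + 4·M_2 + 1·M_3 = 6(Δ_2 - Δ_1) = 54
  1·M_2 + 4·M_3 + 1·M_4 = 6(Δ_3 - Δ_2) = -90
Natural end conditions: M_0 = M_4 = 0.
Solving the tridiagonal system: M_0 = 0, M_1 = 117/28, M_2 = 135/7, M_3 = -765/28, M_4 = 0.
On [3, 4], p'(x) = b_3 + 2c_3·(x - 3) + 3d_3·(x - 3)² with b_3 = Δ_3 - h_3(2M_3 + M_4)/6 = 171/28, c_3 = M_3/2 = -765/56, d_3 = (M_4 - M_3)/(6h_3) = 255/56. So p'(3) = 171/28.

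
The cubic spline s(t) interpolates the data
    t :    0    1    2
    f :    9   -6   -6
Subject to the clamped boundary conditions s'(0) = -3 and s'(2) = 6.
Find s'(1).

Put M_i = s'' at the i-th knot. Here h = (1, 1) and Δ = (-15, 0), so the interior equations h_(i-1)·M_(i-1) + 2(h_(i-1)+h_i)·M_i + h_i·M_(i+1) = 6(Δ_i − Δ_(i-1)) read
  1·M_0 + 4·M_1 + 1·M_2 = 6(Δ_1 - Δ_0) = 90
Clamped end conditions give two more equations: 2h_0·M_0 + h_0·M_1 = 6(Δ_0 - s'(0)) = -72 and h_1·M_1 + 2h_1·M_2 = 6(s'(2) - Δ_1) = 36.
Solving: M_0 = -54, M_1 = 36, M_2 = 0.
On [1, 2], s'(t) = b_1 + 2c_1·(t - 1) + 3d_1·(t - 1)² with b_1 = Δ_1 - h_1(2M_1 + M_2)/6 = -12, c_1 = M_1/2 = 18, d_1 = (M_2 - M_1)/(6h_1) = -6. So s'(1) = -12.

-12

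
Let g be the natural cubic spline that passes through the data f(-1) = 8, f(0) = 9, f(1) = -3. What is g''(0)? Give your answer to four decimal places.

-19.5000

Put M_i = g'' at the i-th knot. Here h = (1, 1) and Δ = (1, -12), so the interior equations h_(i-1)·M_(i-1) + 2(h_(i-1)+h_i)·M_i + h_i·M_(i+1) = 6(Δ_i − Δ_(i-1)) read
  1·M_0 + 4·M_1 + 1·M_2 = 6(Δ_1 - Δ_0) = -78
Natural end conditions: M_0 = M_2 = 0.
Hence M_0 = 0, M_1 = -39/2, M_2 = 0.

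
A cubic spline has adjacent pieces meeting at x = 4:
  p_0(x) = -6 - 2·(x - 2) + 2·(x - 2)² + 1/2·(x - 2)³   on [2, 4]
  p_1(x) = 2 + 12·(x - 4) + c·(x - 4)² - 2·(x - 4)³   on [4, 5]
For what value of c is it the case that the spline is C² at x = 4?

5

p_0''(x) = 4 + 3·(x - 2), so p_0''(4) = 10. On the right, p_1''(4) = 2c, so c = 5.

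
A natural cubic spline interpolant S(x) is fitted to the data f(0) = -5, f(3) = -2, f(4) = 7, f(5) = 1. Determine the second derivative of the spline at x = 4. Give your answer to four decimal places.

Put m_i = S'' at the i-th knot. Here h = (3, 1, 1) and Δ = (1, 9, -6), so the interior equations h_(i-1)·m_(i-1) + 2(h_(i-1)+h_i)·m_i + h_i·m_(i+1) = 6(Δ_i − Δ_(i-1)) read
  3·m_0 + 8·m_1 + 1·m_2 = 6(Δ_1 - Δ_0) = 48
  1·m_1 + 4·m_2 + 1·m_3 = 6(Δ_2 - Δ_1) = -90
Natural end conditions: m_0 = m_3 = 0.
Hence m_0 = 0, m_1 = 282/31, m_2 = -768/31, m_3 = 0.

-24.7742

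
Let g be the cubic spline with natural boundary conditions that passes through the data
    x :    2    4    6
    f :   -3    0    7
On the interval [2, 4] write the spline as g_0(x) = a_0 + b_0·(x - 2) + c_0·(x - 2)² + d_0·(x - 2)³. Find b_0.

1

Write M_i for g''(x_i). With h_i = 2, 2 and divided differences Δ_i = 3/2, 7/2, the continuity of g' gives the tridiagonal system
  2·M_0 + 8·M_1 + 2·M_2 = 6(Δ_1 - Δ_0) = 12
Natural end conditions: M_0 = M_2 = 0.
Hence M_0 = 0, M_1 = 3/2, M_2 = 0.
On [2, 4], with g_0(x) = a_0 + b_0·(x - 2) + c_0·(x - 2)² + d_0·(x - 2)³: c_0 = M_0/2 = 0, d_0 = (M_1 - M_0)/(6h_0) = 1/8, b_0 = Δ_0 - h_0(2M_0 + M_1)/6 = 1.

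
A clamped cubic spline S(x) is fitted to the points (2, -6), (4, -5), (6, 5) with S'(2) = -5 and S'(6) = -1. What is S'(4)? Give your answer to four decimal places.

Write m_i for S''(x_i). With h_i = 2, 2 and divided differences Δ_i = 1/2, 5, the continuity of S' gives the tridiagonal system
  2·m_0 + 8·m_1 + 2·m_2 = 6(Δ_1 - Δ_0) = 27
Clamped end conditions give two more equations: 2h_0·m_0 + h_0·m_1 = 6(Δ_0 - S'(2)) = 33 and h_1·m_1 + 2h_1·m_2 = 6(S'(6) - Δ_1) = -36.
Solving the tridiagonal system: m_0 = 47/8, m_1 = 19/4, m_2 = -91/8.
On [4, 6], S'(x) = b_1 + 2c_1·(x - 4) + 3d_1·(x - 4)² with b_1 = Δ_1 - h_1(2m_1 + m_2)/6 = 45/8, c_1 = m_1/2 = 19/8, d_1 = (m_2 - m_1)/(6h_1) = -43/32. So S'(4) = 45/8.

5.6250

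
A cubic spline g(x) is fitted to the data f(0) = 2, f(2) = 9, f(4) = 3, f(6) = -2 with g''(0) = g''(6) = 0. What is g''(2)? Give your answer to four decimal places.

-5.3000

With σ_i denoting the second derivative at x_i, h_i = 2, 2, 2, and Δ_i = (y_(i+1) − y_i)/h_i = 7/2, -3, -5/2:
  2·σ_0 + 8·σ_1 + 2·σ_2 = 6(Δ_1 - Δ_0) = -39
  2·σ_1 + 8·σ_2 + 2·σ_3 = 6(Δ_2 - Δ_1) = 3
Natural end conditions: σ_0 = σ_3 = 0.
Solving the tridiagonal system: σ_0 = 0, σ_1 = -53/10, σ_2 = 17/10, σ_3 = 0.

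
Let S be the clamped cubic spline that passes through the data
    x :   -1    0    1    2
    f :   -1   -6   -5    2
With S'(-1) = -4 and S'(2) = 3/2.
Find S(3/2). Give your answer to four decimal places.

-0.8708

With M_i denoting the second derivative at x_i, h_i = 1, 1, 1, and Δ_i = (y_(i+1) − y_i)/h_i = -5, 1, 7:
  1·M_0 + 4·M_1 + 1·M_2 = 6(Δ_1 - Δ_0) = 36
  1·M_1 + 4·M_2 + 1·M_3 = 6(Δ_2 - Δ_1) = 36
Clamped end conditions give two more equations: 2h_0·M_0 + h_0·M_1 = 6(Δ_0 - S'(-1)) = -6 and h_2·M_2 + 2h_2·M_3 = 6(S'(2) - Δ_2) = -33.
Solving the tridiagonal system: M_0 = -101/15, M_1 = 112/15, M_2 = 193/15, M_3 = -344/15.
On [1, 2], S(x) = -5 + 98/15·(x - 1) + 193/30·(x - 1)² - 179/30·(x - 1)³.
With (x - 1) = 1/2: S(3/2) = -209/240.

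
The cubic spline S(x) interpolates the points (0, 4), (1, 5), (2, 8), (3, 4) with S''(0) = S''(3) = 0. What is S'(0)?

Let m_i = S''(x_i). Step sizes h_i = 1, 1, 1; slopes of the chords Δ_i = (y_(i+1) - y_i)/h_i = 1, 3, -4.
  1·m_0 + 4·m_1 + 1·m_2 = 6(Δ_1 - Δ_0) = 12
  1·m_1 + 4·m_2 + 1·m_3 = 6(Δ_2 - Δ_1) = -42
Natural end conditions: m_0 = m_3 = 0.
Solving: m_0 = 0, m_1 = 6, m_2 = -12, m_3 = 0.
On [0, 1], S'(x) = b_0 + 2c_0·x + 3d_0·x² with b_0 = Δ_0 - h_0(2m_0 + m_1)/6 = 0, c_0 = m_0/2 = 0, d_0 = (m_1 - m_0)/(6h_0) = 1. So S'(0) = 0.

0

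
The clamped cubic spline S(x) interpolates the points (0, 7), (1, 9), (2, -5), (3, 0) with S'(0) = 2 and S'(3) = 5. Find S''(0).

With m_i denoting the second derivative at x_i, h_i = 1, 1, 1, and Δ_i = (y_(i+1) − y_i)/h_i = 2, -14, 5:
  1·m_0 + 4·m_1 + 1·m_2 = 6(Δ_1 - Δ_0) = -96
  1·m_1 + 4·m_2 + 1·m_3 = 6(Δ_2 - Δ_1) = 114
Clamped end conditions give two more equations: 2h_0·m_0 + h_0·m_1 = 6(Δ_0 - S'(0)) = 0 and h_2·m_2 + 2h_2·m_3 = 6(S'(3) - Δ_2) = 0.
Hence m_0 = 20, m_1 = -40, m_2 = 44, m_3 = -22.

20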